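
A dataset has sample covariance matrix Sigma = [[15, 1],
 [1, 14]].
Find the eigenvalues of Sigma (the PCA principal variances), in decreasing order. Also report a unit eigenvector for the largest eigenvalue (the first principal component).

Step 1 — characteristic polynomial of 2×2 Sigma:
  det(Sigma - λI) = λ² - trace · λ + det = 0.
  trace = 15 + 14 = 29, det = 15·14 - (1)² = 209.
Step 2 — discriminant:
  Δ = trace² - 4·det = 841 - 836 = 5.
Step 3 — eigenvalues:
  λ = (trace ± √Δ)/2 = (29 ± 2.2361)/2,
  λ_1 = 15.618,  λ_2 = 13.382.

Step 4 — unit eigenvector for λ_1: solve (Sigma - λ_1 I)v = 0. First row:
  (15 - 15.618)·v_x + (1)·v_y = 0, i.e. (-0.618)·v_x + (1)·v_y = 0,
  so v ∝ (b, λ_1 - a) = (1, 0.618) = u.
  ||u|| = √((1)² + (0.618)²) = √(1.382) ≈ 1.1756,
  v_1 = u/||u|| ≈ (0.8507, 0.5257) (||v_1|| = 1).

λ_1 = 15.618,  λ_2 = 13.382;  v_1 ≈ (0.8507, 0.5257)


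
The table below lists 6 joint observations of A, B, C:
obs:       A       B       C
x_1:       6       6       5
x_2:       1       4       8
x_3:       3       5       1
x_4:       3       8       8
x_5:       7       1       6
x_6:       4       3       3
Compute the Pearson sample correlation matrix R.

Step 1 — column means:
  mean(A) = (6 + 1 + 3 + 3 + 7 + 4) / 6 = 24/6 = 4
  mean(B) = (6 + 4 + 5 + 8 + 1 + 3) / 6 = 27/6 = 4.5
  mean(C) = (5 + 8 + 1 + 8 + 6 + 3) / 6 = 31/6 = 5.1667

Step 2 — sample variances and covariances s[i,j] = (1/(n-1)) · Σ_k (x_{k,i} - mean_i) · (x_{k,j} - mean_j), with n-1 = 5:
  s[A,A] = ((2)·(2) + (-3)·(-3) + (-1)·(-1) + (-1)·(-1) + (3)·(3) + (0)·(0)) / 5 = 24/5 = 4.8
  s[A,B] = ((2)·(1.5) + (-3)·(-0.5) + (-1)·(0.5) + (-1)·(3.5) + (3)·(-3.5) + (0)·(-1.5)) / 5 = -10/5 = -2
  s[A,C] = ((2)·(-0.1667) + (-3)·(2.8333) + (-1)·(-4.1667) + (-1)·(2.8333) + (3)·(0.8333) + (0)·(-2.1667)) / 5 = -5/5 = -1
  s[B,B] = ((1.5)·(1.5) + (-0.5)·(-0.5) + (0.5)·(0.5) + (3.5)·(3.5) + (-3.5)·(-3.5) + (-1.5)·(-1.5)) / 5 = 29.5/5 = 5.9
  s[B,C] = ((1.5)·(-0.1667) + (-0.5)·(2.8333) + (0.5)·(-4.1667) + (3.5)·(2.8333) + (-3.5)·(0.8333) + (-1.5)·(-2.1667)) / 5 = 6.5/5 = 1.3
  s[C,C] = ((-0.1667)·(-0.1667) + (2.8333)·(2.8333) + (-4.1667)·(-4.1667) + (2.8333)·(2.8333) + (0.8333)·(0.8333) + (-2.1667)·(-2.1667)) / 5 = 38.8333/5 = 7.7667
  Sample standard deviations s_i = √(s[i,i]):
  s(A) = √(4.8) = 2.1909
  s(B) = √(5.9) = 2.429
  s(C) = √(7.7667) = 2.7869

Step 3 — r_{ij} = s_{ij} / (s_i · s_j):
  r[A,A] = 1 (diagonal).
  r[A,B] = -2 / (2.1909 · 2.429) = -2 / 5.3217 = -0.3758
  r[A,C] = -1 / (2.1909 · 2.7869) = -1 / 6.1057 = -0.1638
  r[B,B] = 1 (diagonal).
  r[B,C] = 1.3 / (2.429 · 2.7869) = 1.3 / 6.7693 = 0.192
  r[C,C] = 1 (diagonal).

R is symmetric with unit diagonal. Assembling:

R = [[1, -0.3758, -0.1638],
 [-0.3758, 1, 0.192],
 [-0.1638, 0.192, 1]]


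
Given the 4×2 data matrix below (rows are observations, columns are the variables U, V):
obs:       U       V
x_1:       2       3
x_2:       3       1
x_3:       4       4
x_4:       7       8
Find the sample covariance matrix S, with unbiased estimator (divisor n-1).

Step 1 — column means:
  mean(U) = (2 + 3 + 4 + 7) / 4 = 16/4 = 4
  mean(V) = (3 + 1 + 4 + 8) / 4 = 16/4 = 4

Step 2 — sample covariance S[i,j] = (1/(n-1)) · Σ_k (x_{k,i} - mean_i) · (x_{k,j} - mean_j), with n-1 = 3.
  S[U,U] = ((-2)·(-2) + (-1)·(-1) + (0)·(0) + (3)·(3)) / 3 = 14/3 = 4.6667
  S[U,V] = ((-2)·(-1) + (-1)·(-3) + (0)·(0) + (3)·(4)) / 3 = 17/3 = 5.6667
  S[V,V] = ((-1)·(-1) + (-3)·(-3) + (0)·(0) + (4)·(4)) / 3 = 26/3 = 8.6667

S is symmetric (S[j,i] = S[i,j]). Assembling:

S = [[4.6667, 5.6667],
 [5.6667, 8.6667]]


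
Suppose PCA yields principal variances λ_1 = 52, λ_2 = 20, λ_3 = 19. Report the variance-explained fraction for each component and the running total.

Step 1 — total variance = trace(Sigma) = Σ λ_i = 52 + 20 + 19 = 91.

Step 2 — fraction explained by component i = λ_i / Σ λ:
  PC1: 52/91 = 0.5714
  PC2: 20/91 = 0.2198
  PC3: 19/91 = 0.2088

Step 3 — cumulative fraction after k components = (λ_1 + ... + λ_k) / Σ λ:
  k = 1: 52/91 = 0.5714
  k = 2: (52 + 20)/91 = 72/91 = 0.7912
  k = 3: (52 + 20 + 19)/91 = 91/91 = 1

Summary (fraction, with percent):

explained: PC1 0.5714 (57.14%), PC2 0.2198 (21.98%), PC3 0.2088 (20.88%);  cumulative: 0.5714, 0.7912, 1


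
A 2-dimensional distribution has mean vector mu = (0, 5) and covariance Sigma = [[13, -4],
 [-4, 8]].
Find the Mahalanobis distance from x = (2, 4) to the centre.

Step 1 — centre the observation: (x - mu) = (2, -1).

Step 2 — invert Sigma. det(Sigma) = 13·8 - (-4)² = 88.
  Sigma^{-1} = (1/det) · [[d, -b], [-b, a]] = [[0.0909, 0.0455],
 [0.0455, 0.1477]].

Step 3 — form the quadratic (x - mu)^T · Sigma^{-1} · (x - mu):
  Sigma^{-1} · (x - mu) = (0.1364, -0.0568).
  (x - mu)^T · [Sigma^{-1} · (x - mu)] = (2)·(0.1364) + (-1)·(-0.0568) = 0.3295.

Step 4 — take square root: d = √(0.3295) ≈ 0.5741.

d(x, mu) = √(0.3295) ≈ 0.5741


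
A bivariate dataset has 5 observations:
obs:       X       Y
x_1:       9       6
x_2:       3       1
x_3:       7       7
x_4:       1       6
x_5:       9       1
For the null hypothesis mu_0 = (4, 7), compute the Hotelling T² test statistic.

Step 1 — sample mean vector:
  mean(X) = (9 + 3 + 7 + 1 + 9) / 5 = 29/5 = 5.8
  mean(Y) = (6 + 1 + 7 + 6 + 1) / 5 = 21/5 = 4.2
  x̄ = (5.8, 4.2),  deviation x̄ - mu_0 = (5.8, 4.2) - (4, 7) = (1.8, -2.8).

Step 2 — sample covariance matrix, S[i,j] = (1/(n-1)) · Σ_k (x_{k,i} - mean_i) · (x_{k,j} - mean_j), divisor n-1 = 4:
  S[X,X] = ((3.2)·(3.2) + (-2.8)·(-2.8) + (1.2)·(1.2) + (-4.8)·(-4.8) + (3.2)·(3.2)) / 4 = 52.8/4 = 13.2
  S[X,Y] = ((3.2)·(1.8) + (-2.8)·(-3.2) + (1.2)·(2.8) + (-4.8)·(1.8) + (3.2)·(-3.2)) / 4 = -0.8/4 = -0.2
  S[Y,Y] = ((1.8)·(1.8) + (-3.2)·(-3.2) + (2.8)·(2.8) + (1.8)·(1.8) + (-3.2)·(-3.2)) / 4 = 34.8/4 = 8.7
  S = [[13.2, -0.2],
 [-0.2, 8.7]].

Step 3 — invert S. det(S) = 13.2·8.7 - (-0.2)² = 114.8.
  S^{-1} = (1/det) · [[d, -b], [-b, a]] = [[0.0758, 0.0017],
 [0.0017, 0.115]].

Step 4 — quadratic form (x̄ - mu_0)^T · S^{-1} · (x̄ - mu_0):
  S^{-1} · (x̄ - mu_0) = (0.1315, -0.3188),
  (x̄ - mu_0)^T · [...] = (1.8)·(0.1315) + (-2.8)·(-0.3188) = 1.1294.

Step 5 — scale by n: T² = 5 · 1.1294 = 5.6472.

T² ≈ 5.6472


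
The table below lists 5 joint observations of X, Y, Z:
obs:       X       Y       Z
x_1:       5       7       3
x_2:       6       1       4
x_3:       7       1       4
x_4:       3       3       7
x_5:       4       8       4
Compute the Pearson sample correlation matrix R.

Step 1 — column means:
  mean(X) = (5 + 6 + 7 + 3 + 4) / 5 = 25/5 = 5
  mean(Y) = (7 + 1 + 1 + 3 + 8) / 5 = 20/5 = 4
  mean(Z) = (3 + 4 + 4 + 7 + 4) / 5 = 22/5 = 4.4

Step 2 — sample variances and covariances s[i,j] = (1/(n-1)) · Σ_k (x_{k,i} - mean_i) · (x_{k,j} - mean_j), with n-1 = 4:
  s[X,X] = ((0)·(0) + (1)·(1) + (2)·(2) + (-2)·(-2) + (-1)·(-1)) / 4 = 10/4 = 2.5
  s[X,Y] = ((0)·(3) + (1)·(-3) + (2)·(-3) + (-2)·(-1) + (-1)·(4)) / 4 = -11/4 = -2.75
  s[X,Z] = ((0)·(-1.4) + (1)·(-0.4) + (2)·(-0.4) + (-2)·(2.6) + (-1)·(-0.4)) / 4 = -6/4 = -1.5
  s[Y,Y] = ((3)·(3) + (-3)·(-3) + (-3)·(-3) + (-1)·(-1) + (4)·(4)) / 4 = 44/4 = 11
  s[Y,Z] = ((3)·(-1.4) + (-3)·(-0.4) + (-3)·(-0.4) + (-1)·(2.6) + (4)·(-0.4)) / 4 = -6/4 = -1.5
  s[Z,Z] = ((-1.4)·(-1.4) + (-0.4)·(-0.4) + (-0.4)·(-0.4) + (2.6)·(2.6) + (-0.4)·(-0.4)) / 4 = 9.2/4 = 2.3
  Sample standard deviations s_i = √(s[i,i]):
  s(X) = √(2.5) = 1.5811
  s(Y) = √(11) = 3.3166
  s(Z) = √(2.3) = 1.5166

Step 3 — r_{ij} = s_{ij} / (s_i · s_j):
  r[X,X] = 1 (diagonal).
  r[X,Y] = -2.75 / (1.5811 · 3.3166) = -2.75 / 5.244 = -0.5244
  r[X,Z] = -1.5 / (1.5811 · 1.5166) = -1.5 / 2.3979 = -0.6255
  r[Y,Y] = 1 (diagonal).
  r[Y,Z] = -1.5 / (3.3166 · 1.5166) = -1.5 / 5.0299 = -0.2982
  r[Z,Z] = 1 (diagonal).

R is symmetric with unit diagonal. Assembling:

R = [[1, -0.5244, -0.6255],
 [-0.5244, 1, -0.2982],
 [-0.6255, -0.2982, 1]]


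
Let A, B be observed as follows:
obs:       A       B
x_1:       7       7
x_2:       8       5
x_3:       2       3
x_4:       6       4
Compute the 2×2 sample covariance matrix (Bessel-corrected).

Step 1 — column means:
  mean(A) = (7 + 8 + 2 + 6) / 4 = 23/4 = 5.75
  mean(B) = (7 + 5 + 3 + 4) / 4 = 19/4 = 4.75

Step 2 — sample covariance S[i,j] = (1/(n-1)) · Σ_k (x_{k,i} - mean_i) · (x_{k,j} - mean_j), with n-1 = 3.
  S[A,A] = ((1.25)·(1.25) + (2.25)·(2.25) + (-3.75)·(-3.75) + (0.25)·(0.25)) / 3 = 20.75/3 = 6.9167
  S[A,B] = ((1.25)·(2.25) + (2.25)·(0.25) + (-3.75)·(-1.75) + (0.25)·(-0.75)) / 3 = 9.75/3 = 3.25
  S[B,B] = ((2.25)·(2.25) + (0.25)·(0.25) + (-1.75)·(-1.75) + (-0.75)·(-0.75)) / 3 = 8.75/3 = 2.9167

S is symmetric (S[j,i] = S[i,j]). Assembling:

S = [[6.9167, 3.25],
 [3.25, 2.9167]]


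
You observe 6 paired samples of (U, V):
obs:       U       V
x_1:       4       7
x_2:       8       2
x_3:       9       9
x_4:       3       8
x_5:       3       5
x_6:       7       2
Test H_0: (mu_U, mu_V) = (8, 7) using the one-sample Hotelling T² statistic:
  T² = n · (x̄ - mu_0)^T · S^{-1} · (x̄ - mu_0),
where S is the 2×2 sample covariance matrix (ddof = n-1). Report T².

Step 1 — sample mean vector:
  mean(U) = (4 + 8 + 9 + 3 + 3 + 7) / 6 = 34/6 = 5.6667
  mean(V) = (7 + 2 + 9 + 8 + 5 + 2) / 6 = 33/6 = 5.5
  x̄ = (5.6667, 5.5),  deviation x̄ - mu_0 = (5.6667, 5.5) - (8, 7) = (-2.3333, -1.5).

Step 2 — sample covariance matrix, S[i,j] = (1/(n-1)) · Σ_k (x_{k,i} - mean_i) · (x_{k,j} - mean_j), divisor n-1 = 5:
  S[U,U] = ((-1.6667)·(-1.6667) + (2.3333)·(2.3333) + (3.3333)·(3.3333) + (-2.6667)·(-2.6667) + (-2.6667)·(-2.6667) + (1.3333)·(1.3333)) / 5 = 35.3333/5 = 7.0667
  S[U,V] = ((-1.6667)·(1.5) + (2.3333)·(-3.5) + (3.3333)·(3.5) + (-2.6667)·(2.5) + (-2.6667)·(-0.5) + (1.3333)·(-3.5)) / 5 = -9/5 = -1.8
  S[V,V] = ((1.5)·(1.5) + (-3.5)·(-3.5) + (3.5)·(3.5) + (2.5)·(2.5) + (-0.5)·(-0.5) + (-3.5)·(-3.5)) / 5 = 45.5/5 = 9.1
  S = [[7.0667, -1.8],
 [-1.8, 9.1]].

Step 3 — invert S. det(S) = 7.0667·9.1 - (-1.8)² = 61.0667.
  S^{-1} = (1/det) · [[d, -b], [-b, a]] = [[0.149, 0.0295],
 [0.0295, 0.1157]].

Step 4 — quadratic form (x̄ - mu_0)^T · S^{-1} · (x̄ - mu_0):
  S^{-1} · (x̄ - mu_0) = (-0.3919, -0.2424),
  (x̄ - mu_0)^T · [...] = (-2.3333)·(-0.3919) + (-1.5)·(-0.2424) = 1.278.

Step 5 — scale by n: T² = 6 · 1.278 = 7.6681.

T² ≈ 7.6681


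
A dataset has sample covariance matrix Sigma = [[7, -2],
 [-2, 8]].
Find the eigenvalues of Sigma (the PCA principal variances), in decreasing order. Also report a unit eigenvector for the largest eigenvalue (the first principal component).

Step 1 — characteristic polynomial of 2×2 Sigma:
  det(Sigma - λI) = λ² - trace · λ + det = 0.
  trace = 7 + 8 = 15, det = 7·8 - (-2)² = 52.
Step 2 — discriminant:
  Δ = trace² - 4·det = 225 - 208 = 17.
Step 3 — eigenvalues:
  λ = (trace ± √Δ)/2 = (15 ± 4.1231)/2,
  λ_1 = 9.5616,  λ_2 = 5.4384.

Step 4 — unit eigenvector for λ_1: solve (Sigma - λ_1 I)v = 0. First row:
  (7 - 9.5616)·v_x + (-2)·v_y = 0, i.e. (-2.5616)·v_x + (-2)·v_y = 0,
  so v ∝ (b, λ_1 - a) = (-2, 2.5616); multiply by -1 so the first entry is positive: u = (2, -2.5616).
  ||u|| = √((2)² + (-2.5616)²) = √(10.5616) ≈ 3.2499,
  v_1 = u/||u|| ≈ (0.6154, -0.7882) (||v_1|| = 1).

λ_1 = 9.5616,  λ_2 = 5.4384;  v_1 ≈ (0.6154, -0.7882)


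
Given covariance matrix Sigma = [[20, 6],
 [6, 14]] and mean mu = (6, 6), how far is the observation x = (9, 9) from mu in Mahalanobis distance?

Step 1 — centre the observation: (x - mu) = (3, 3).

Step 2 — invert Sigma. det(Sigma) = 20·14 - (6)² = 244.
  Sigma^{-1} = (1/det) · [[d, -b], [-b, a]] = [[0.0574, -0.0246],
 [-0.0246, 0.082]].

Step 3 — form the quadratic (x - mu)^T · Sigma^{-1} · (x - mu):
  Sigma^{-1} · (x - mu) = (0.0984, 0.1721).
  (x - mu)^T · [Sigma^{-1} · (x - mu)] = (3)·(0.0984) + (3)·(0.1721) = 0.8115.

Step 4 — take square root: d = √(0.8115) ≈ 0.9008.

d(x, mu) = √(0.8115) ≈ 0.9008


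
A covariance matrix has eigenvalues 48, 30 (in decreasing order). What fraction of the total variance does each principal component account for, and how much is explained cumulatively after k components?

Step 1 — total variance = trace(Sigma) = Σ λ_i = 48 + 30 = 78.

Step 2 — fraction explained by component i = λ_i / Σ λ:
  PC1: 48/78 = 0.6154
  PC2: 30/78 = 0.3846

Step 3 — cumulative fraction after k components = (λ_1 + ... + λ_k) / Σ λ:
  k = 1: 48/78 = 0.6154
  k = 2: (48 + 30)/78 = 78/78 = 1

Summary (fraction, with percent):

explained: PC1 0.6154 (61.54%), PC2 0.3846 (38.46%);  cumulative: 0.6154, 1


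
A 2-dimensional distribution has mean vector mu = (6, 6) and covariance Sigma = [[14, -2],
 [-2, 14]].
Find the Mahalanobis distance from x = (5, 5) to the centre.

Step 1 — centre the observation: (x - mu) = (-1, -1).

Step 2 — invert Sigma. det(Sigma) = 14·14 - (-2)² = 192.
  Sigma^{-1} = (1/det) · [[d, -b], [-b, a]] = [[0.0729, 0.0104],
 [0.0104, 0.0729]].

Step 3 — form the quadratic (x - mu)^T · Sigma^{-1} · (x - mu):
  Sigma^{-1} · (x - mu) = (-0.0833, -0.0833).
  (x - mu)^T · [Sigma^{-1} · (x - mu)] = (-1)·(-0.0833) + (-1)·(-0.0833) = 0.1667.

Step 4 — take square root: d = √(0.1667) ≈ 0.4082.

d(x, mu) = √(0.1667) ≈ 0.4082


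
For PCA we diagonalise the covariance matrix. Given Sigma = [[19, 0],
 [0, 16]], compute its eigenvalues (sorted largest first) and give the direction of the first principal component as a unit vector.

Step 1 — characteristic polynomial of 2×2 Sigma:
  det(Sigma - λI) = λ² - trace · λ + det = 0.
  trace = 19 + 16 = 35, det = 19·16 - (0)² = 304.
Step 2 — discriminant:
  Δ = trace² - 4·det = 1225 - 1216 = 9.
Step 3 — eigenvalues:
  λ = (trace ± √Δ)/2 = (35 ± 3)/2,
  λ_1 = 19,  λ_2 = 16.

Step 4 — unit eigenvector for λ_1: Sigma is diagonal, so its eigenvectors are the coordinate axes. λ_1 = 19 is the diagonal entry on the first coordinate axis, hence
  v_1 = (1, 0) (||v_1|| = 1).

λ_1 = 19,  λ_2 = 16;  v_1 ≈ (1, 0)


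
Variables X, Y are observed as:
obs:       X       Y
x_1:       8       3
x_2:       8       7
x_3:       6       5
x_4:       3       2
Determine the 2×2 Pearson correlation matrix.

Step 1 — column means:
  mean(X) = (8 + 8 + 6 + 3) / 4 = 25/4 = 6.25
  mean(Y) = (3 + 7 + 5 + 2) / 4 = 17/4 = 4.25

Step 2 — sample variances and covariances s[i,j] = (1/(n-1)) · Σ_k (x_{k,i} - mean_i) · (x_{k,j} - mean_j), with n-1 = 3:
  s[X,X] = ((1.75)·(1.75) + (1.75)·(1.75) + (-0.25)·(-0.25) + (-3.25)·(-3.25)) / 3 = 16.75/3 = 5.5833
  s[X,Y] = ((1.75)·(-1.25) + (1.75)·(2.75) + (-0.25)·(0.75) + (-3.25)·(-2.25)) / 3 = 9.75/3 = 3.25
  s[Y,Y] = ((-1.25)·(-1.25) + (2.75)·(2.75) + (0.75)·(0.75) + (-2.25)·(-2.25)) / 3 = 14.75/3 = 4.9167
  Sample standard deviations s_i = √(s[i,i]):
  s(X) = √(5.5833) = 2.3629
  s(Y) = √(4.9167) = 2.2174

Step 3 — r_{ij} = s_{ij} / (s_i · s_j):
  r[X,X] = 1 (diagonal).
  r[X,Y] = 3.25 / (2.3629 · 2.2174) = 3.25 / 5.2394 = 0.6203
  r[Y,Y] = 1 (diagonal).

R is symmetric with unit diagonal. Assembling:

R = [[1, 0.6203],
 [0.6203, 1]]


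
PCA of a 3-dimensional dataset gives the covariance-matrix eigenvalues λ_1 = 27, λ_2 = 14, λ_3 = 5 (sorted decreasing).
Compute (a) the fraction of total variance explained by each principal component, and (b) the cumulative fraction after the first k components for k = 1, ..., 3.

Step 1 — total variance = trace(Sigma) = Σ λ_i = 27 + 14 + 5 = 46.

Step 2 — fraction explained by component i = λ_i / Σ λ:
  PC1: 27/46 = 0.587
  PC2: 14/46 = 0.3043
  PC3: 5/46 = 0.1087

Step 3 — cumulative fraction after k components = (λ_1 + ... + λ_k) / Σ λ:
  k = 1: 27/46 = 0.587
  k = 2: (27 + 14)/46 = 41/46 = 0.8913
  k = 3: (27 + 14 + 5)/46 = 46/46 = 1

Summary (fraction, with percent):

explained: PC1 0.587 (58.7%), PC2 0.3043 (30.43%), PC3 0.1087 (10.87%);  cumulative: 0.587, 0.8913, 1


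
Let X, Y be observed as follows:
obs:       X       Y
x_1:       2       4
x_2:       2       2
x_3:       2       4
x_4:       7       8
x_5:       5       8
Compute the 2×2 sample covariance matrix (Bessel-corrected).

Step 1 — column means:
  mean(X) = (2 + 2 + 2 + 7 + 5) / 5 = 18/5 = 3.6
  mean(Y) = (4 + 2 + 4 + 8 + 8) / 5 = 26/5 = 5.2

Step 2 — sample covariance S[i,j] = (1/(n-1)) · Σ_k (x_{k,i} - mean_i) · (x_{k,j} - mean_j), with n-1 = 4.
  S[X,X] = ((-1.6)·(-1.6) + (-1.6)·(-1.6) + (-1.6)·(-1.6) + (3.4)·(3.4) + (1.4)·(1.4)) / 4 = 21.2/4 = 5.3
  S[X,Y] = ((-1.6)·(-1.2) + (-1.6)·(-3.2) + (-1.6)·(-1.2) + (3.4)·(2.8) + (1.4)·(2.8)) / 4 = 22.4/4 = 5.6
  S[Y,Y] = ((-1.2)·(-1.2) + (-3.2)·(-3.2) + (-1.2)·(-1.2) + (2.8)·(2.8) + (2.8)·(2.8)) / 4 = 28.8/4 = 7.2

S is symmetric (S[j,i] = S[i,j]). Assembling:

S = [[5.3, 5.6],
 [5.6, 7.2]]


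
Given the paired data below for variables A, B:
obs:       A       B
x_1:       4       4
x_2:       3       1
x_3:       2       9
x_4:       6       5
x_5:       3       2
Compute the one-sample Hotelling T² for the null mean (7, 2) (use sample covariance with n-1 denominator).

Step 1 — sample mean vector:
  mean(A) = (4 + 3 + 2 + 6 + 3) / 5 = 18/5 = 3.6
  mean(B) = (4 + 1 + 9 + 5 + 2) / 5 = 21/5 = 4.2
  x̄ = (3.6, 4.2),  deviation x̄ - mu_0 = (3.6, 4.2) - (7, 2) = (-3.4, 2.2).

Step 2 — sample covariance matrix, S[i,j] = (1/(n-1)) · Σ_k (x_{k,i} - mean_i) · (x_{k,j} - mean_j), divisor n-1 = 4:
  S[A,A] = ((0.4)·(0.4) + (-0.6)·(-0.6) + (-1.6)·(-1.6) + (2.4)·(2.4) + (-0.6)·(-0.6)) / 4 = 9.2/4 = 2.3
  S[A,B] = ((0.4)·(-0.2) + (-0.6)·(-3.2) + (-1.6)·(4.8) + (2.4)·(0.8) + (-0.6)·(-2.2)) / 4 = -2.6/4 = -0.65
  S[B,B] = ((-0.2)·(-0.2) + (-3.2)·(-3.2) + (4.8)·(4.8) + (0.8)·(0.8) + (-2.2)·(-2.2)) / 4 = 38.8/4 = 9.7
  S = [[2.3, -0.65],
 [-0.65, 9.7]].

Step 3 — invert S. det(S) = 2.3·9.7 - (-0.65)² = 21.8875.
  S^{-1} = (1/det) · [[d, -b], [-b, a]] = [[0.4432, 0.0297],
 [0.0297, 0.1051]].

Step 4 — quadratic form (x̄ - mu_0)^T · S^{-1} · (x̄ - mu_0):
  S^{-1} · (x̄ - mu_0) = (-1.4415, 0.1302),
  (x̄ - mu_0)^T · [...] = (-3.4)·(-1.4415) + (2.2)·(0.1302) = 5.1874.

Step 5 — scale by n: T² = 5 · 5.1874 = 25.9372.

T² ≈ 25.9372


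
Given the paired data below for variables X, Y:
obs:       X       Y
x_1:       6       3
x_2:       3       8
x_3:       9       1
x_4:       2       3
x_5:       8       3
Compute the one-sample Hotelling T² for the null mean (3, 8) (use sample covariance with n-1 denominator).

Step 1 — sample mean vector:
  mean(X) = (6 + 3 + 9 + 2 + 8) / 5 = 28/5 = 5.6
  mean(Y) = (3 + 8 + 1 + 3 + 3) / 5 = 18/5 = 3.6
  x̄ = (5.6, 3.6),  deviation x̄ - mu_0 = (5.6, 3.6) - (3, 8) = (2.6, -4.4).

Step 2 — sample covariance matrix, S[i,j] = (1/(n-1)) · Σ_k (x_{k,i} - mean_i) · (x_{k,j} - mean_j), divisor n-1 = 4:
  S[X,X] = ((0.4)·(0.4) + (-2.6)·(-2.6) + (3.4)·(3.4) + (-3.6)·(-3.6) + (2.4)·(2.4)) / 4 = 37.2/4 = 9.3
  S[X,Y] = ((0.4)·(-0.6) + (-2.6)·(4.4) + (3.4)·(-2.6) + (-3.6)·(-0.6) + (2.4)·(-0.6)) / 4 = -19.8/4 = -4.95
  S[Y,Y] = ((-0.6)·(-0.6) + (4.4)·(4.4) + (-2.6)·(-2.6) + (-0.6)·(-0.6) + (-0.6)·(-0.6)) / 4 = 27.2/4 = 6.8
  S = [[9.3, -4.95],
 [-4.95, 6.8]].

Step 3 — invert S. det(S) = 9.3·6.8 - (-4.95)² = 38.7375.
  S^{-1} = (1/det) · [[d, -b], [-b, a]] = [[0.1755, 0.1278],
 [0.1278, 0.2401]].

Step 4 — quadratic form (x̄ - mu_0)^T · S^{-1} · (x̄ - mu_0):
  S^{-1} · (x̄ - mu_0) = (-0.1058, -0.7241),
  (x̄ - mu_0)^T · [...] = (2.6)·(-0.1058) + (-4.4)·(-0.7241) = 2.9109.

Step 5 — scale by n: T² = 5 · 2.9109 = 14.5544.

T² ≈ 14.5544


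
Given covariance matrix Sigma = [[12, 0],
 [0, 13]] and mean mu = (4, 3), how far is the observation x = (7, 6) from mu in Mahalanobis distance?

Step 1 — centre the observation: (x - mu) = (3, 3).

Step 2 — invert Sigma. det(Sigma) = 12·13 - (0)² = 156.
  Sigma^{-1} = (1/det) · [[d, -b], [-b, a]] = [[0.0833, 0],
 [0, 0.0769]].

Step 3 — form the quadratic (x - mu)^T · Sigma^{-1} · (x - mu):
  Sigma^{-1} · (x - mu) = (0.25, 0.2308).
  (x - mu)^T · [Sigma^{-1} · (x - mu)] = (3)·(0.25) + (3)·(0.2308) = 1.4423.

Step 4 — take square root: d = √(1.4423) ≈ 1.201.

d(x, mu) = √(1.4423) ≈ 1.201


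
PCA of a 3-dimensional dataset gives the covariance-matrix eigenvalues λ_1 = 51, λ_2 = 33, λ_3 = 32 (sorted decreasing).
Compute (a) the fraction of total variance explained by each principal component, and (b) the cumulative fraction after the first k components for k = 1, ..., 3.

Step 1 — total variance = trace(Sigma) = Σ λ_i = 51 + 33 + 32 = 116.

Step 2 — fraction explained by component i = λ_i / Σ λ:
  PC1: 51/116 = 0.4397
  PC2: 33/116 = 0.2845
  PC3: 32/116 = 0.2759

Step 3 — cumulative fraction after k components = (λ_1 + ... + λ_k) / Σ λ:
  k = 1: 51/116 = 0.4397
  k = 2: (51 + 33)/116 = 84/116 = 0.7241
  k = 3: (51 + 33 + 32)/116 = 116/116 = 1

Summary (fraction, with percent):

explained: PC1 0.4397 (43.97%), PC2 0.2845 (28.45%), PC3 0.2759 (27.59%);  cumulative: 0.4397, 0.7241, 1


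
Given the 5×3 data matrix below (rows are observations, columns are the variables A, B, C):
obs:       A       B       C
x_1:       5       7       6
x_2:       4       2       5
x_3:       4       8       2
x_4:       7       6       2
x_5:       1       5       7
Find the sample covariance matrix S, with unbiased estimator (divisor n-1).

Step 1 — column means:
  mean(A) = (5 + 4 + 4 + 7 + 1) / 5 = 21/5 = 4.2
  mean(B) = (7 + 2 + 8 + 6 + 5) / 5 = 28/5 = 5.6
  mean(C) = (6 + 5 + 2 + 2 + 7) / 5 = 22/5 = 4.4

Step 2 — sample covariance S[i,j] = (1/(n-1)) · Σ_k (x_{k,i} - mean_i) · (x_{k,j} - mean_j), with n-1 = 4.
  S[A,A] = ((0.8)·(0.8) + (-0.2)·(-0.2) + (-0.2)·(-0.2) + (2.8)·(2.8) + (-3.2)·(-3.2)) / 4 = 18.8/4 = 4.7
  S[A,B] = ((0.8)·(1.4) + (-0.2)·(-3.6) + (-0.2)·(2.4) + (2.8)·(0.4) + (-3.2)·(-0.6)) / 4 = 4.4/4 = 1.1
  S[A,C] = ((0.8)·(1.6) + (-0.2)·(0.6) + (-0.2)·(-2.4) + (2.8)·(-2.4) + (-3.2)·(2.6)) / 4 = -13.4/4 = -3.35
  S[B,B] = ((1.4)·(1.4) + (-3.6)·(-3.6) + (2.4)·(2.4) + (0.4)·(0.4) + (-0.6)·(-0.6)) / 4 = 21.2/4 = 5.3
  S[B,C] = ((1.4)·(1.6) + (-3.6)·(0.6) + (2.4)·(-2.4) + (0.4)·(-2.4) + (-0.6)·(2.6)) / 4 = -8.2/4 = -2.05
  S[C,C] = ((1.6)·(1.6) + (0.6)·(0.6) + (-2.4)·(-2.4) + (-2.4)·(-2.4) + (2.6)·(2.6)) / 4 = 21.2/4 = 5.3

S is symmetric (S[j,i] = S[i,j]). Assembling:

S = [[4.7, 1.1, -3.35],
 [1.1, 5.3, -2.05],
 [-3.35, -2.05, 5.3]]


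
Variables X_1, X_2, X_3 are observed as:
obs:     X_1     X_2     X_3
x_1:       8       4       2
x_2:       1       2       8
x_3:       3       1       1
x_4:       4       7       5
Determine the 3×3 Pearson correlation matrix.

Step 1 — column means:
  mean(X_1) = (8 + 1 + 3 + 4) / 4 = 16/4 = 4
  mean(X_2) = (4 + 2 + 1 + 7) / 4 = 14/4 = 3.5
  mean(X_3) = (2 + 8 + 1 + 5) / 4 = 16/4 = 4

Step 2 — sample variances and covariances s[i,j] = (1/(n-1)) · Σ_k (x_{k,i} - mean_i) · (x_{k,j} - mean_j), with n-1 = 3:
  s[X_1,X_1] = ((4)·(4) + (-3)·(-3) + (-1)·(-1) + (0)·(0)) / 3 = 26/3 = 8.6667
  s[X_1,X_2] = ((4)·(0.5) + (-3)·(-1.5) + (-1)·(-2.5) + (0)·(3.5)) / 3 = 9/3 = 3
  s[X_1,X_3] = ((4)·(-2) + (-3)·(4) + (-1)·(-3) + (0)·(1)) / 3 = -17/3 = -5.6667
  s[X_2,X_2] = ((0.5)·(0.5) + (-1.5)·(-1.5) + (-2.5)·(-2.5) + (3.5)·(3.5)) / 3 = 21/3 = 7
  s[X_2,X_3] = ((0.5)·(-2) + (-1.5)·(4) + (-2.5)·(-3) + (3.5)·(1)) / 3 = 4/3 = 1.3333
  s[X_3,X_3] = ((-2)·(-2) + (4)·(4) + (-3)·(-3) + (1)·(1)) / 3 = 30/3 = 10
  Sample standard deviations s_i = √(s[i,i]):
  s(X_1) = √(8.6667) = 2.9439
  s(X_2) = √(7) = 2.6458
  s(X_3) = √(10) = 3.1623

Step 3 — r_{ij} = s_{ij} / (s_i · s_j):
  r[X_1,X_1] = 1 (diagonal).
  r[X_1,X_2] = 3 / (2.9439 · 2.6458) = 3 / 7.7889 = 0.3852
  r[X_1,X_3] = -5.6667 / (2.9439 · 3.1623) = -5.6667 / 9.3095 = -0.6087
  r[X_2,X_2] = 1 (diagonal).
  r[X_2,X_3] = 1.3333 / (2.6458 · 3.1623) = 1.3333 / 8.3666 = 0.1594
  r[X_3,X_3] = 1 (diagonal).

R is symmetric with unit diagonal. Assembling:

R = [[1, 0.3852, -0.6087],
 [0.3852, 1, 0.1594],
 [-0.6087, 0.1594, 1]]


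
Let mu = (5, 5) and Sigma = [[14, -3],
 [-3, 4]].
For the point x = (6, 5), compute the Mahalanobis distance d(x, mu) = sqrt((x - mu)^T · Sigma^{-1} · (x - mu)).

Step 1 — centre the observation: (x - mu) = (1, 0).

Step 2 — invert Sigma. det(Sigma) = 14·4 - (-3)² = 47.
  Sigma^{-1} = (1/det) · [[d, -b], [-b, a]] = [[0.0851, 0.0638],
 [0.0638, 0.2979]].

Step 3 — form the quadratic (x - mu)^T · Sigma^{-1} · (x - mu):
  Sigma^{-1} · (x - mu) = (0.0851, 0.0638).
  (x - mu)^T · [Sigma^{-1} · (x - mu)] = (1)·(0.0851) + (0)·(0.0638) = 0.0851.

Step 4 — take square root: d = √(0.0851) ≈ 0.2917.

d(x, mu) = √(0.0851) ≈ 0.2917


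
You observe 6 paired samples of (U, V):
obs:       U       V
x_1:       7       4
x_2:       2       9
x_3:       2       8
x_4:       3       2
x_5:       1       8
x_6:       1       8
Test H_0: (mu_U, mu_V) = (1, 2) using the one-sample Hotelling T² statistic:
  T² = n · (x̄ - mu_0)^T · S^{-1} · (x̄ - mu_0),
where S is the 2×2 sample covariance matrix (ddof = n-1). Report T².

Step 1 — sample mean vector:
  mean(U) = (7 + 2 + 2 + 3 + 1 + 1) / 6 = 16/6 = 2.6667
  mean(V) = (4 + 9 + 8 + 2 + 8 + 8) / 6 = 39/6 = 6.5
  x̄ = (2.6667, 6.5),  deviation x̄ - mu_0 = (2.6667, 6.5) - (1, 2) = (1.6667, 4.5).

Step 2 — sample covariance matrix, S[i,j] = (1/(n-1)) · Σ_k (x_{k,i} - mean_i) · (x_{k,j} - mean_j), divisor n-1 = 5:
  S[U,U] = ((4.3333)·(4.3333) + (-0.6667)·(-0.6667) + (-0.6667)·(-0.6667) + (0.3333)·(0.3333) + (-1.6667)·(-1.6667) + (-1.6667)·(-1.6667)) / 5 = 25.3333/5 = 5.0667
  S[U,V] = ((4.3333)·(-2.5) + (-0.6667)·(2.5) + (-0.6667)·(1.5) + (0.3333)·(-4.5) + (-1.6667)·(1.5) + (-1.6667)·(1.5)) / 5 = -20/5 = -4
  S[V,V] = ((-2.5)·(-2.5) + (2.5)·(2.5) + (1.5)·(1.5) + (-4.5)·(-4.5) + (1.5)·(1.5) + (1.5)·(1.5)) / 5 = 39.5/5 = 7.9
  S = [[5.0667, -4],
 [-4, 7.9]].

Step 3 — invert S. det(S) = 5.0667·7.9 - (-4)² = 24.0267.
  S^{-1} = (1/det) · [[d, -b], [-b, a]] = [[0.3288, 0.1665],
 [0.1665, 0.2109]].

Step 4 — quadratic form (x̄ - mu_0)^T · S^{-1} · (x̄ - mu_0):
  S^{-1} · (x̄ - mu_0) = (1.2972, 1.2264),
  (x̄ - mu_0)^T · [...] = (1.6667)·(1.2972) + (4.5)·(1.2264) = 7.6808.

Step 5 — scale by n: T² = 6 · 7.6808 = 46.0849.

T² ≈ 46.0849


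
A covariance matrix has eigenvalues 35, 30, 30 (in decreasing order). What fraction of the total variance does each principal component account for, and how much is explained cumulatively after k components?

Step 1 — total variance = trace(Sigma) = Σ λ_i = 35 + 30 + 30 = 95.

Step 2 — fraction explained by component i = λ_i / Σ λ:
  PC1: 35/95 = 0.3684
  PC2: 30/95 = 0.3158
  PC3: 30/95 = 0.3158

Step 3 — cumulative fraction after k components = (λ_1 + ... + λ_k) / Σ λ:
  k = 1: 35/95 = 0.3684
  k = 2: (35 + 30)/95 = 65/95 = 0.6842
  k = 3: (35 + 30 + 30)/95 = 95/95 = 1

Summary (fraction, with percent):

explained: PC1 0.3684 (36.84%), PC2 0.3158 (31.58%), PC3 0.3158 (31.58%);  cumulative: 0.3684, 0.6842, 1


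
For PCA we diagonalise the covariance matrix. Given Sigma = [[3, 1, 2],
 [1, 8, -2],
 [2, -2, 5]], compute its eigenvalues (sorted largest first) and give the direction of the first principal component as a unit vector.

Step 1 — characteristic polynomial p(λ) = det(λI - Sigma) = λ³ - tr·λ² + c_1·λ - det, where tr = trace, c_1 = sum of the principal 2×2 minors, det = det(Sigma):
  tr = 3 + 8 + 5 = 16,
  c_1 = (3·8 - (1)²) + (3·5 - (2)²) + (8·5 - (-2)²) = 23 + 11 + 36 = 70,
  det = 3·(8·5 - (-2)²) - (1)·((1)·5 - (-2)·(2)) + (2)·((1)·(-2) - 8·(2)) = 3·(36) - (1)·(9) + (2)·(-18) = 63.
  So p(λ) = λ³ - 16λ² + 70λ - 63.
Step 2 — look for an integer root (rational root theorem: any rational root is an integer divisor of 63). Testing λ = 9:
  p(9) = 729 - 1296 + 630 - 63 = 0  ✓
  Dividing out (λ - 9): p(λ) = (λ - 9)(λ² - 7λ + 7).
Step 3 — remaining eigenvalues from the quadratic λ² - 7λ + 7 = 0:
  Δ = 7² - 4·7 = 49 - 28 = 21,  λ = (7 ± √21)/2 = (7 ± 4.5826)/2 ≈ 5.7913 or 1.2087.
  Sorted: λ_1 = 9,  λ_2 = 5.7913,  λ_3 = 1.2087  (check: sum = 16 = tr ✓).

Step 4 — unit eigenvector for λ_1 = 9: v spans the null space of (Sigma - λ_1 I), whose rows are
  r_1 = (-6, 1, 2),  r_2 = (1, -1, -2),  r_3 = (2, -2, -4).
  v is orthogonal to every row, so take v ∝ r_1 × r_2 = ((1)·(-2) - (2)·(-1), (2)·(1) - (-6)·(-2), (-6)·(-1) - (1)·(1)) = (0, -10, 5).
  Rescale (divide by 5; multiply by -1 so the first nonzero entry is positive): u = (0, 2, -1).
  ||u|| = √((0)² + (2)² + (-1)²) = √(5) ≈ 2.2361,  v_1 = u/||u|| ≈ (0, 0.8944, -0.4472) (||v_1|| = 1).

λ_1 = 9,  λ_2 = 5.7913,  λ_3 = 1.2087;  v_1 ≈ (0, 0.8944, -0.4472)


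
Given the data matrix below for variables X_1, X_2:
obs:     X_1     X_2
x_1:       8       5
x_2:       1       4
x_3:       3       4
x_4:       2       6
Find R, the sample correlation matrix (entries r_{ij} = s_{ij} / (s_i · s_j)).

Step 1 — column means:
  mean(X_1) = (8 + 1 + 3 + 2) / 4 = 14/4 = 3.5
  mean(X_2) = (5 + 4 + 4 + 6) / 4 = 19/4 = 4.75

Step 2 — sample variances and covariances s[i,j] = (1/(n-1)) · Σ_k (x_{k,i} - mean_i) · (x_{k,j} - mean_j), with n-1 = 3:
  s[X_1,X_1] = ((4.5)·(4.5) + (-2.5)·(-2.5) + (-0.5)·(-0.5) + (-1.5)·(-1.5)) / 3 = 29/3 = 9.6667
  s[X_1,X_2] = ((4.5)·(0.25) + (-2.5)·(-0.75) + (-0.5)·(-0.75) + (-1.5)·(1.25)) / 3 = 1.5/3 = 0.5
  s[X_2,X_2] = ((0.25)·(0.25) + (-0.75)·(-0.75) + (-0.75)·(-0.75) + (1.25)·(1.25)) / 3 = 2.75/3 = 0.9167
  Sample standard deviations s_i = √(s[i,i]):
  s(X_1) = √(9.6667) = 3.1091
  s(X_2) = √(0.9167) = 0.9574

Step 3 — r_{ij} = s_{ij} / (s_i · s_j):
  r[X_1,X_1] = 1 (diagonal).
  r[X_1,X_2] = 0.5 / (3.1091 · 0.9574) = 0.5 / 2.9768 = 0.168
  r[X_2,X_2] = 1 (diagonal).

R is symmetric with unit diagonal. Assembling:

R = [[1, 0.168],
 [0.168, 1]]


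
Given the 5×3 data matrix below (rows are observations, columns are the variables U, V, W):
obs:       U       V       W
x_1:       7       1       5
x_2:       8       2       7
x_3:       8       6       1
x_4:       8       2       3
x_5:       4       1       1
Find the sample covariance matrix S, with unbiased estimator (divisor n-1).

Step 1 — column means:
  mean(U) = (7 + 8 + 8 + 8 + 4) / 5 = 35/5 = 7
  mean(V) = (1 + 2 + 6 + 2 + 1) / 5 = 12/5 = 2.4
  mean(W) = (5 + 7 + 1 + 3 + 1) / 5 = 17/5 = 3.4

Step 2 — sample covariance S[i,j] = (1/(n-1)) · Σ_k (x_{k,i} - mean_i) · (x_{k,j} - mean_j), with n-1 = 4.
  S[U,U] = ((0)·(0) + (1)·(1) + (1)·(1) + (1)·(1) + (-3)·(-3)) / 4 = 12/4 = 3
  S[U,V] = ((0)·(-1.4) + (1)·(-0.4) + (1)·(3.6) + (1)·(-0.4) + (-3)·(-1.4)) / 4 = 7/4 = 1.75
  S[U,W] = ((0)·(1.6) + (1)·(3.6) + (1)·(-2.4) + (1)·(-0.4) + (-3)·(-2.4)) / 4 = 8/4 = 2
  S[V,V] = ((-1.4)·(-1.4) + (-0.4)·(-0.4) + (3.6)·(3.6) + (-0.4)·(-0.4) + (-1.4)·(-1.4)) / 4 = 17.2/4 = 4.3
  S[V,W] = ((-1.4)·(1.6) + (-0.4)·(3.6) + (3.6)·(-2.4) + (-0.4)·(-0.4) + (-1.4)·(-2.4)) / 4 = -8.8/4 = -2.2
  S[W,W] = ((1.6)·(1.6) + (3.6)·(3.6) + (-2.4)·(-2.4) + (-0.4)·(-0.4) + (-2.4)·(-2.4)) / 4 = 27.2/4 = 6.8

S is symmetric (S[j,i] = S[i,j]). Assembling:

S = [[3, 1.75, 2],
 [1.75, 4.3, -2.2],
 [2, -2.2, 6.8]]


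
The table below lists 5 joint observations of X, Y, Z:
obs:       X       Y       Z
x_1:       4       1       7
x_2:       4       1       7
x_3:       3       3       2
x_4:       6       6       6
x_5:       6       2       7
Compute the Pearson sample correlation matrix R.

Step 1 — column means:
  mean(X) = (4 + 4 + 3 + 6 + 6) / 5 = 23/5 = 4.6
  mean(Y) = (1 + 1 + 3 + 6 + 2) / 5 = 13/5 = 2.6
  mean(Z) = (7 + 7 + 2 + 6 + 7) / 5 = 29/5 = 5.8

Step 2 — sample variances and covariances s[i,j] = (1/(n-1)) · Σ_k (x_{k,i} - mean_i) · (x_{k,j} - mean_j), with n-1 = 4:
  s[X,X] = ((-0.6)·(-0.6) + (-0.6)·(-0.6) + (-1.6)·(-1.6) + (1.4)·(1.4) + (1.4)·(1.4)) / 4 = 7.2/4 = 1.8
  s[X,Y] = ((-0.6)·(-1.6) + (-0.6)·(-1.6) + (-1.6)·(0.4) + (1.4)·(3.4) + (1.4)·(-0.6)) / 4 = 5.2/4 = 1.3
  s[X,Z] = ((-0.6)·(1.2) + (-0.6)·(1.2) + (-1.6)·(-3.8) + (1.4)·(0.2) + (1.4)·(1.2)) / 4 = 6.6/4 = 1.65
  s[Y,Y] = ((-1.6)·(-1.6) + (-1.6)·(-1.6) + (0.4)·(0.4) + (3.4)·(3.4) + (-0.6)·(-0.6)) / 4 = 17.2/4 = 4.3
  s[Y,Z] = ((-1.6)·(1.2) + (-1.6)·(1.2) + (0.4)·(-3.8) + (3.4)·(0.2) + (-0.6)·(1.2)) / 4 = -5.4/4 = -1.35
  s[Z,Z] = ((1.2)·(1.2) + (1.2)·(1.2) + (-3.8)·(-3.8) + (0.2)·(0.2) + (1.2)·(1.2)) / 4 = 18.8/4 = 4.7
  Sample standard deviations s_i = √(s[i,i]):
  s(X) = √(1.8) = 1.3416
  s(Y) = √(4.3) = 2.0736
  s(Z) = √(4.7) = 2.1679

Step 3 — r_{ij} = s_{ij} / (s_i · s_j):
  r[X,X] = 1 (diagonal).
  r[X,Y] = 1.3 / (1.3416 · 2.0736) = 1.3 / 2.7821 = 0.4673
  r[X,Z] = 1.65 / (1.3416 · 2.1679) = 1.65 / 2.9086 = 0.5673
  r[Y,Y] = 1 (diagonal).
  r[Y,Z] = -1.35 / (2.0736 · 2.1679) = -1.35 / 4.4956 = -0.3003
  r[Z,Z] = 1 (diagonal).

R is symmetric with unit diagonal. Assembling:

R = [[1, 0.4673, 0.5673],
 [0.4673, 1, -0.3003],
 [0.5673, -0.3003, 1]]


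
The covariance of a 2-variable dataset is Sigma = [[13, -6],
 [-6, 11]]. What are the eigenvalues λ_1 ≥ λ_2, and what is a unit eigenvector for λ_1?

Step 1 — characteristic polynomial of 2×2 Sigma:
  det(Sigma - λI) = λ² - trace · λ + det = 0.
  trace = 13 + 11 = 24, det = 13·11 - (-6)² = 107.
Step 2 — discriminant:
  Δ = trace² - 4·det = 576 - 428 = 148.
Step 3 — eigenvalues:
  λ = (trace ± √Δ)/2 = (24 ± 12.1655)/2,
  λ_1 = 18.0828,  λ_2 = 5.9172.

Step 4 — unit eigenvector for λ_1: solve (Sigma - λ_1 I)v = 0. First row:
  (13 - 18.0828)·v_x + (-6)·v_y = 0, i.e. (-5.0828)·v_x + (-6)·v_y = 0,
  so v ∝ (b, λ_1 - a) = (-6, 5.0828); multiply by -1 so the first entry is positive: u = (6, -5.0828).
  ||u|| = √((6)² + (-5.0828)²) = √(61.8345) ≈ 7.8635,
  v_1 = u/||u|| ≈ (0.763, -0.6464) (||v_1|| = 1).

λ_1 = 18.0828,  λ_2 = 5.9172;  v_1 ≈ (0.763, -0.6464)


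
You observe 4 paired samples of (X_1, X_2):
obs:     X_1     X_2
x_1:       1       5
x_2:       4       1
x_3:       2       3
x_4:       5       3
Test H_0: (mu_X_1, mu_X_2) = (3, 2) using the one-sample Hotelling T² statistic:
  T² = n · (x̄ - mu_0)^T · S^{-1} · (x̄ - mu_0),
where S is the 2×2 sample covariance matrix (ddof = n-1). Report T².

Step 1 — sample mean vector:
  mean(X_1) = (1 + 4 + 2 + 5) / 4 = 12/4 = 3
  mean(X_2) = (5 + 1 + 3 + 3) / 4 = 12/4 = 3
  x̄ = (3, 3),  deviation x̄ - mu_0 = (3, 3) - (3, 2) = (0, 1).

Step 2 — sample covariance matrix, S[i,j] = (1/(n-1)) · Σ_k (x_{k,i} - mean_i) · (x_{k,j} - mean_j), divisor n-1 = 3:
  S[X_1,X_1] = ((-2)·(-2) + (1)·(1) + (-1)·(-1) + (2)·(2)) / 3 = 10/3 = 3.3333
  S[X_1,X_2] = ((-2)·(2) + (1)·(-2) + (-1)·(0) + (2)·(0)) / 3 = -6/3 = -2
  S[X_2,X_2] = ((2)·(2) + (-2)·(-2) + (0)·(0) + (0)·(0)) / 3 = 8/3 = 2.6667
  S = [[3.3333, -2],
 [-2, 2.6667]].

Step 3 — invert S. det(S) = 3.3333·2.6667 - (-2)² = 4.8889.
  S^{-1} = (1/det) · [[d, -b], [-b, a]] = [[0.5455, 0.4091],
 [0.4091, 0.6818]].

Step 4 — quadratic form (x̄ - mu_0)^T · S^{-1} · (x̄ - mu_0):
  S^{-1} · (x̄ - mu_0) = (0.4091, 0.6818),
  (x̄ - mu_0)^T · [...] = (0)·(0.4091) + (1)·(0.6818) = 0.6818.

Step 5 — scale by n: T² = 4 · 0.6818 = 2.7273.

T² ≈ 2.7273


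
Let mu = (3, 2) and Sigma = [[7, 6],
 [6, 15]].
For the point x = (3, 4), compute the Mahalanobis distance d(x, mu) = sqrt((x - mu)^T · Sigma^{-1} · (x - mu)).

Step 1 — centre the observation: (x - mu) = (0, 2).

Step 2 — invert Sigma. det(Sigma) = 7·15 - (6)² = 69.
  Sigma^{-1} = (1/det) · [[d, -b], [-b, a]] = [[0.2174, -0.087],
 [-0.087, 0.1014]].

Step 3 — form the quadratic (x - mu)^T · Sigma^{-1} · (x - mu):
  Sigma^{-1} · (x - mu) = (-0.1739, 0.2029).
  (x - mu)^T · [Sigma^{-1} · (x - mu)] = (0)·(-0.1739) + (2)·(0.2029) = 0.4058.

Step 4 — take square root: d = √(0.4058) ≈ 0.637.

d(x, mu) = √(0.4058) ≈ 0.637


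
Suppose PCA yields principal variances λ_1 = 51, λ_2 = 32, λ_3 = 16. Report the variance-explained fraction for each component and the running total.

Step 1 — total variance = trace(Sigma) = Σ λ_i = 51 + 32 + 16 = 99.

Step 2 — fraction explained by component i = λ_i / Σ λ:
  PC1: 51/99 = 0.5152
  PC2: 32/99 = 0.3232
  PC3: 16/99 = 0.1616

Step 3 — cumulative fraction after k components = (λ_1 + ... + λ_k) / Σ λ:
  k = 1: 51/99 = 0.5152
  k = 2: (51 + 32)/99 = 83/99 = 0.8384
  k = 3: (51 + 32 + 16)/99 = 99/99 = 1

Summary (fraction, with percent):

explained: PC1 0.5152 (51.52%), PC2 0.3232 (32.32%), PC3 0.1616 (16.16%);  cumulative: 0.5152, 0.8384, 1


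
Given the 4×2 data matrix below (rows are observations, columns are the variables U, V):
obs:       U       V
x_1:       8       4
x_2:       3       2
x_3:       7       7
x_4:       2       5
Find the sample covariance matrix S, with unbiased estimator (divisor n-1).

Step 1 — column means:
  mean(U) = (8 + 3 + 7 + 2) / 4 = 20/4 = 5
  mean(V) = (4 + 2 + 7 + 5) / 4 = 18/4 = 4.5

Step 2 — sample covariance S[i,j] = (1/(n-1)) · Σ_k (x_{k,i} - mean_i) · (x_{k,j} - mean_j), with n-1 = 3.
  S[U,U] = ((3)·(3) + (-2)·(-2) + (2)·(2) + (-3)·(-3)) / 3 = 26/3 = 8.6667
  S[U,V] = ((3)·(-0.5) + (-2)·(-2.5) + (2)·(2.5) + (-3)·(0.5)) / 3 = 7/3 = 2.3333
  S[V,V] = ((-0.5)·(-0.5) + (-2.5)·(-2.5) + (2.5)·(2.5) + (0.5)·(0.5)) / 3 = 13/3 = 4.3333

S is symmetric (S[j,i] = S[i,j]). Assembling:

S = [[8.6667, 2.3333],
 [2.3333, 4.3333]]


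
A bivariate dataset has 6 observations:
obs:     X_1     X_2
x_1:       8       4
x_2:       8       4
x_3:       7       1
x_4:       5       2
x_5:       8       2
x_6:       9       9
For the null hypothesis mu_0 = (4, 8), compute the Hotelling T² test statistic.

Step 1 — sample mean vector:
  mean(X_1) = (8 + 8 + 7 + 5 + 8 + 9) / 6 = 45/6 = 7.5
  mean(X_2) = (4 + 4 + 1 + 2 + 2 + 9) / 6 = 22/6 = 3.6667
  x̄ = (7.5, 3.6667),  deviation x̄ - mu_0 = (7.5, 3.6667) - (4, 8) = (3.5, -4.3333).

Step 2 — sample covariance matrix, S[i,j] = (1/(n-1)) · Σ_k (x_{k,i} - mean_i) · (x_{k,j} - mean_j), divisor n-1 = 5:
  S[X_1,X_1] = ((0.5)·(0.5) + (0.5)·(0.5) + (-0.5)·(-0.5) + (-2.5)·(-2.5) + (0.5)·(0.5) + (1.5)·(1.5)) / 5 = 9.5/5 = 1.9
  S[X_1,X_2] = ((0.5)·(0.3333) + (0.5)·(0.3333) + (-0.5)·(-2.6667) + (-2.5)·(-1.6667) + (0.5)·(-1.6667) + (1.5)·(5.3333)) / 5 = 13/5 = 2.6
  S[X_2,X_2] = ((0.3333)·(0.3333) + (0.3333)·(0.3333) + (-2.6667)·(-2.6667) + (-1.6667)·(-1.6667) + (-1.6667)·(-1.6667) + (5.3333)·(5.3333)) / 5 = 41.3333/5 = 8.2667
  S = [[1.9, 2.6],
 [2.6, 8.2667]].

Step 3 — invert S. det(S) = 1.9·8.2667 - (2.6)² = 8.9467.
  S^{-1} = (1/det) · [[d, -b], [-b, a]] = [[0.924, -0.2906],
 [-0.2906, 0.2124]].

Step 4 — quadratic form (x̄ - mu_0)^T · S^{-1} · (x̄ - mu_0):
  S^{-1} · (x̄ - mu_0) = (4.4933, -1.9374),
  (x̄ - mu_0)^T · [...] = (3.5)·(4.4933) + (-4.3333)·(-1.9374) = 24.122.

Step 5 — scale by n: T² = 6 · 24.122 = 144.7317.

T² ≈ 144.7317


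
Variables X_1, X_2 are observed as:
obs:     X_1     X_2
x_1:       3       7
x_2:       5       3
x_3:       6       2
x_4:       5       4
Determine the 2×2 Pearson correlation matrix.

Step 1 — column means:
  mean(X_1) = (3 + 5 + 6 + 5) / 4 = 19/4 = 4.75
  mean(X_2) = (7 + 3 + 2 + 4) / 4 = 16/4 = 4

Step 2 — sample variances and covariances s[i,j] = (1/(n-1)) · Σ_k (x_{k,i} - mean_i) · (x_{k,j} - mean_j), with n-1 = 3:
  s[X_1,X_1] = ((-1.75)·(-1.75) + (0.25)·(0.25) + (1.25)·(1.25) + (0.25)·(0.25)) / 3 = 4.75/3 = 1.5833
  s[X_1,X_2] = ((-1.75)·(3) + (0.25)·(-1) + (1.25)·(-2) + (0.25)·(0)) / 3 = -8/3 = -2.6667
  s[X_2,X_2] = ((3)·(3) + (-1)·(-1) + (-2)·(-2) + (0)·(0)) / 3 = 14/3 = 4.6667
  Sample standard deviations s_i = √(s[i,i]):
  s(X_1) = √(1.5833) = 1.2583
  s(X_2) = √(4.6667) = 2.1602

Step 3 — r_{ij} = s_{ij} / (s_i · s_j):
  r[X_1,X_1] = 1 (diagonal).
  r[X_1,X_2] = -2.6667 / (1.2583 · 2.1602) = -2.6667 / 2.7183 = -0.981
  r[X_2,X_2] = 1 (diagonal).

R is symmetric with unit diagonal. Assembling:

R = [[1, -0.981],
 [-0.981, 1]]
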